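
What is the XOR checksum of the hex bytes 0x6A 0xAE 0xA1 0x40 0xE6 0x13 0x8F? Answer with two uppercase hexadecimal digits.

5F

XOR the bytes together:
  start with 0x6A
  0x6A ⊕ 0xAE = 0xC4
  0xC4 ⊕ 0xA1 = 0x65
  0x65 ⊕ 0x40 = 0x25
  0x25 ⊕ 0xE6 = 0xC3
  0xC3 ⊕ 0x13 = 0xD0
  0xD0 ⊕ 0x8F = 0x5F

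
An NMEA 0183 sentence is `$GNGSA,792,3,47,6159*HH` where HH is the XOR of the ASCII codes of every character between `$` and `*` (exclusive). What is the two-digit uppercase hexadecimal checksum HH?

XOR the ASCII codes of the payload characters:
  'G' = 0x47 → acc = 0x47
  'N' = 0x4E → acc = 0x09
  'G' = 0x47 → acc = 0x4E
  'S' = 0x53 → acc = 0x1D
  'A' = 0x41 → acc = 0x5C
  ',' = 0x2C → acc = 0x70
  '7' = 0x37 → acc = 0x47
  '9' = 0x39 → acc = 0x7E
  '2' = 0x32 → acc = 0x4C
  ',' = 0x2C → acc = 0x60
  '3' = 0x33 → acc = 0x53
  ',' = 0x2C → acc = 0x7F
  '4' = 0x34 → acc = 0x4B
  '7' = 0x37 → acc = 0x7C
  ',' = 0x2C → acc = 0x50
  '6' = 0x36 → acc = 0x66
  '1' = 0x31 → acc = 0x57
  '5' = 0x35 → acc = 0x62
  '9' = 0x39 → acc = 0x5B
Checksum = 0x5B.

5B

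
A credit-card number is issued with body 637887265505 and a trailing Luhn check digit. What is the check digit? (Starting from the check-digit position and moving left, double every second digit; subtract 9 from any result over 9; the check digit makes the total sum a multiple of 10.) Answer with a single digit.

9

Partial digits right→left: 5 0 5 5 6 2 7 8 8 7 3 6
Double every second digit counting from the check-digit position (so the 1st, 3rd, 5th, ... of the partial from the right).
  doubled (with −9 where >9): 1 1 3 5 7 6 → sum 23
  kept as-is: 0 5 2 8 7 6 → sum 28
Total = 23 + 28 = 51.
Check digit = (10 − (51 mod 10)) mod 10 = 9.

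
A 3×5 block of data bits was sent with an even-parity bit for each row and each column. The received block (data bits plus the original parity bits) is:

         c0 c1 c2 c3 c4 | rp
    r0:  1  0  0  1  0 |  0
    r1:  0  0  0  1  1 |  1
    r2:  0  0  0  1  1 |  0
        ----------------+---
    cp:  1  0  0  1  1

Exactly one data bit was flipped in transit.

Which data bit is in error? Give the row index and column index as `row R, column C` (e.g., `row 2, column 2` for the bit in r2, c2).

row 1, column 4

Recompute each row's even parity and compare to rp:
  r0: data parity 0, sent rp 0 → ok
  r1: data parity 0, sent rp 1 → mismatch
  r2: data parity 0, sent rp 0 → ok
Recompute each column's even parity and compare to cp:
  c0: data parity 1, sent cp 1 → ok
  c1: data parity 0, sent cp 0 → ok
  c2: data parity 0, sent cp 0 → ok
  c3: data parity 1, sent cp 1 → ok
  c4: data parity 0, sent cp 1 → mismatch
Exactly one row (r1) and one column (c4) fail → the flipped bit is at their intersection.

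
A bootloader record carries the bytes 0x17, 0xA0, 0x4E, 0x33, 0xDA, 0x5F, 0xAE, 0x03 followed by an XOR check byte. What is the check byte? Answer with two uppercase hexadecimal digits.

XOR the bytes together:
  start with 0x17
  0x17 ⊕ 0xA0 = 0xB7
  0xB7 ⊕ 0x4E = 0xF9
  0xF9 ⊕ 0x33 = 0xCA
  0xCA ⊕ 0xDA = 0x10
  0x10 ⊕ 0x5F = 0x4F
  0x4F ⊕ 0xAE = 0xE1
  0xE1 ⊕ 0x03 = 0xE2

E2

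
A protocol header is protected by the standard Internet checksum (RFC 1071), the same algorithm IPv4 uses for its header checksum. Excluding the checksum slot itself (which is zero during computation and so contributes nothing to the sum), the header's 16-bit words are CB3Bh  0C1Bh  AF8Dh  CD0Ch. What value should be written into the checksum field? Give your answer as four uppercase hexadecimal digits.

AC0E

One's-complement addition (fold any carry out of bit 15 back into bit 0):
  0xCB3B + 0x0C1B = 0x0D756
  0xD756 + 0xAF8D = 0x186E3 → wrap carry → 0x86E4
  0x86E4 + 0xCD0C = 0x153F0 → wrap carry → 0x53F1
One's-complement sum = 0x53F1.
Checksum = ~0x53F1 & 0xFFFF = 0xAC0E.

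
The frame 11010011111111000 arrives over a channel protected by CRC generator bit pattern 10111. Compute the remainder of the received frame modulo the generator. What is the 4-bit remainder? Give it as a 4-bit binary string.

Modulo-2 division of 11010011111111000 by 10111:
  pos 0: 11010 XOR 10111 = 01101
  pos 1: 11010 XOR 10111 = 01101
  pos 2: 11011 XOR 10111 = 01100
  pos 3: 11001 XOR 10111 = 01110
  pos 4: 11101 XOR 10111 = 01010
  pos 5: 10101 XOR 10111 = 00010
  pos 8: 10111 XOR 10111 = 00000
Remainder = 1000 (nonzero — an error is detected).

1000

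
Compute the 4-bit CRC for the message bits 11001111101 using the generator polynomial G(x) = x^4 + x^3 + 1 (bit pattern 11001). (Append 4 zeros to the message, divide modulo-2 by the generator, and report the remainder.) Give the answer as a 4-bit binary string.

1010

Append 4 zeros: 110011111010000. Divide by 11001 (XOR where the leading bit is 1):
  pos 0: 11001 XOR 11001 = 00000
  pos 5: 11110 XOR 11001 = 00111
  pos 7: 11110 XOR 11001 = 00111
  pos 9: 11100 XOR 11001 = 00101
Remainder (last 4 bits) = 1010. This is the CRC / FCS.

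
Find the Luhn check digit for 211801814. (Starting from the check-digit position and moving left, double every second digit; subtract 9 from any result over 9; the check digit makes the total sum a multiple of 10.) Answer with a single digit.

8

Partial digits right→left: 4 1 8 1 0 8 1 1 2
Double every second digit counting from the check-digit position (so the 1st, 3rd, 5th, ... of the partial from the right).
  doubled (with −9 where >9): 8 7 0 2 4 → sum 21
  kept as-is: 1 1 8 1 → sum 11
Total = 21 + 11 = 32.
Check digit = (10 − (32 mod 10)) mod 10 = 8.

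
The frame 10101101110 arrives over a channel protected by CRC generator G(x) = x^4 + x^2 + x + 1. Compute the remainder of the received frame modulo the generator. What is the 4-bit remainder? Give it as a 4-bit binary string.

0001

Modulo-2 division of 10101101110 by 10111:
  pos 0: 10101 XOR 10111 = 00010
  pos 3: 10101 XOR 10111 = 00010
  pos 6: 10110 XOR 10111 = 00001
Remainder = 0001 (nonzero — an error is detected).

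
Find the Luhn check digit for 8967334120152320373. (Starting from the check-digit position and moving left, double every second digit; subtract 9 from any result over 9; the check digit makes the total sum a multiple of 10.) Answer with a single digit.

5

Partial digits right→left: 3 7 3 0 2 3 2 5 1 0 2 1 4 3 3 7 6 9 8
Double every second digit counting from the check-digit position (so the 1st, 3rd, 5th, ... of the partial from the right).
  doubled (with −9 where >9): 6 6 4 4 2 4 8 6 3 7 → sum 50
  kept as-is: 7 0 3 5 0 1 3 7 9 → sum 35
Total = 50 + 35 = 85.
Check digit = (10 − (85 mod 10)) mod 10 = 5.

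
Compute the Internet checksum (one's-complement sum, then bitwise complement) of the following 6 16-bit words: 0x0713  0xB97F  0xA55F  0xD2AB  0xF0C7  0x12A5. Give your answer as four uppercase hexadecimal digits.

One's-complement addition (fold any carry out of bit 15 back into bit 0):
  0x0713 + 0xB97F = 0x0C092
  0xC092 + 0xA55F = 0x165F1 → wrap carry → 0x65F2
  0x65F2 + 0xD2AB = 0x1389D → wrap carry → 0x389E
  0x389E + 0xF0C7 = 0x12965 → wrap carry → 0x2966
  0x2966 + 0x12A5 = 0x03C0B
One's-complement sum = 0x3C0B.
Checksum = ~0x3C0B & 0xFFFF = 0xC3F4.

C3F4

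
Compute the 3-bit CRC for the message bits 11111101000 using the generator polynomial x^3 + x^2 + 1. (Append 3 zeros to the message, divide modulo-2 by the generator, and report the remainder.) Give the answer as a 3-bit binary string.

111

Append 3 zeros: 11111101000000. Divide by 1101 (XOR where the leading bit is 1):
  pos 0: 1111 XOR 1101 = 0010
  pos 2: 1011 XOR 1101 = 0110
  pos 3: 1100 XOR 1101 = 0001
  pos 6: 1100 XOR 1101 = 0001
  pos 9: 1000 XOR 1101 = 0101
  pos 10: 1010 XOR 1101 = 0111
Remainder (last 3 bits) = 111. This is the CRC / FCS.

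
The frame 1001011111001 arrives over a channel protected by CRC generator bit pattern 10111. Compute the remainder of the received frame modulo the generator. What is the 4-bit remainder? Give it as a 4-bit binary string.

Modulo-2 division of 1001011111001 by 10111:
  pos 0: 10010 XOR 10111 = 00101
  pos 2: 10111 XOR 10111 = 00000
  pos 7: 11100 XOR 10111 = 01011
  pos 8: 10111 XOR 10111 = 00000
Remainder = 0000 (zero — the frame passes the CRC check).

0000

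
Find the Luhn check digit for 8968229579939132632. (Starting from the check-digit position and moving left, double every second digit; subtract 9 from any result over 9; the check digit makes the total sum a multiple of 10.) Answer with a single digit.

9

Partial digits right→left: 2 3 6 2 3 1 9 3 9 9 7 5 9 2 2 8 6 9 8
Double every second digit counting from the check-digit position (so the 1st, 3rd, 5th, ... of the partial from the right).
  doubled (with −9 where >9): 4 3 6 9 9 5 9 4 3 7 → sum 59
  kept as-is: 3 2 1 3 9 5 2 8 9 → sum 42
Total = 59 + 42 = 101.
Check digit = (10 − (101 mod 10)) mod 10 = 9.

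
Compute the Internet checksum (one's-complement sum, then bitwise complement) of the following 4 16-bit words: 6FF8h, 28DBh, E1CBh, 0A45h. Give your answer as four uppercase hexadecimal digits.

7B1B

One's-complement addition (fold any carry out of bit 15 back into bit 0):
  0x6FF8 + 0x28DB = 0x098D3
  0x98D3 + 0xE1CB = 0x17A9E → wrap carry → 0x7A9F
  0x7A9F + 0x0A45 = 0x084E4
One's-complement sum = 0x84E4.
Checksum = ~0x84E4 & 0xFFFF = 0x7B1B.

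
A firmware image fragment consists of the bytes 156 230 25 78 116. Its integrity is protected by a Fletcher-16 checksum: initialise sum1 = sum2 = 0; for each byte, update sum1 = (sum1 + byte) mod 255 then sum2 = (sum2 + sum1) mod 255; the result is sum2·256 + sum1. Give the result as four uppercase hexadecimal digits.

Running sums (mod 255):
  after byte 0 (156): sum1=156, sum2=156
  after byte 1 (230): sum1=131, sum2=32
  after byte 2 (25): sum1=156, sum2=188
  after byte 3 (78): sum1=234, sum2=167
  after byte 4 (116): sum1=95, sum2=7
Checksum = sum2·256 + sum1 = 7·256 + 95 = 1887 = 0x075F.

075F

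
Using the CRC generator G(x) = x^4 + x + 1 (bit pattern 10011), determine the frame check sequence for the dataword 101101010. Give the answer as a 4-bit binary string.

1111

Append 4 zeros: 1011010100000. Divide by 10011 (XOR where the leading bit is 1):
  pos 0: 10110 XOR 10011 = 00101
  pos 2: 10110 XOR 10011 = 00101
  pos 4: 10110 XOR 10011 = 00101
  pos 6: 10100 XOR 10011 = 00111
  pos 8: 11100 XOR 10011 = 01111
Remainder (last 4 bits) = 1111. This is the CRC / FCS.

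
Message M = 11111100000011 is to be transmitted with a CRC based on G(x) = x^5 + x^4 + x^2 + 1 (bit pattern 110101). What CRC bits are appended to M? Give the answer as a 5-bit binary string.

Append 5 zeros: 1111110000001100000. Divide by 110101 (XOR where the leading bit is 1):
  pos 0: 111111 XOR 110101 = 001010
  pos 2: 101000 XOR 110101 = 011101
  pos 3: 111010 XOR 110101 = 001111
  pos 5: 111100 XOR 110101 = 001001
  pos 7: 100101 XOR 110101 = 010000
  pos 8: 100001 XOR 110101 = 010100
  pos 9: 101000 XOR 110101 = 011101
  pos 10: 111010 XOR 110101 = 001111
  pos 12: 111100 XOR 110101 = 001001
Remainder (last 5 bits) = 10010. This is the CRC / FCS.

10010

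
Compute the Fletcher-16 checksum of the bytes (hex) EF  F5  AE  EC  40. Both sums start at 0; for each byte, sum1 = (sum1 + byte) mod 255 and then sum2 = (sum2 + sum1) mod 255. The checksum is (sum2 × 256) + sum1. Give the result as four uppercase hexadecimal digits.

ADC1

Running sums (mod 255):
  after byte 0 (EF): sum1=239, sum2=239
  after byte 1 (F5): sum1=229, sum2=213
  after byte 2 (AE): sum1=148, sum2=106
  after byte 3 (EC): sum1=129, sum2=235
  after byte 4 (40): sum1=193, sum2=173
Checksum = sum2·256 + sum1 = 173·256 + 193 = 44481 = 0xADC1.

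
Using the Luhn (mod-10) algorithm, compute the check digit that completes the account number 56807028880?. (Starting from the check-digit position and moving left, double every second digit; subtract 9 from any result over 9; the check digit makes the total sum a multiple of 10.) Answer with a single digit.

4

Partial digits right→left: 0 8 8 8 2 0 7 0 8 6 5
Double every second digit counting from the check-digit position (so the 1st, 3rd, 5th, ... of the partial from the right).
  doubled (with −9 where >9): 0 7 4 5 7 1 → sum 24
  kept as-is: 8 8 0 0 6 → sum 22
Total = 24 + 22 = 46.
Check digit = (10 − (46 mod 10)) mod 10 = 4.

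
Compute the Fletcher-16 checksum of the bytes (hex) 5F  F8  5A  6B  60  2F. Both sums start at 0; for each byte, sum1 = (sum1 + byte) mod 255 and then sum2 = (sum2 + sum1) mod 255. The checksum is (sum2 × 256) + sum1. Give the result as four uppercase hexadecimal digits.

Running sums (mod 255):
  after byte 0 (5F): sum1=95, sum2=95
  after byte 1 (F8): sum1=88, sum2=183
  after byte 2 (5A): sum1=178, sum2=106
  after byte 3 (6B): sum1=30, sum2=136
  after byte 4 (60): sum1=126, sum2=7
  after byte 5 (2F): sum1=173, sum2=180
Checksum = sum2·256 + sum1 = 180·256 + 173 = 46253 = 0xB4AD.

B4AD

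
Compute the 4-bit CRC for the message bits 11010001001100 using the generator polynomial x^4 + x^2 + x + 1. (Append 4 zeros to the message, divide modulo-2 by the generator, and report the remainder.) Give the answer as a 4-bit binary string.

1111

Append 4 zeros: 110100010011000000. Divide by 10111 (XOR where the leading bit is 1):
  pos 0: 11010 XOR 10111 = 01101
  pos 1: 11010 XOR 10111 = 01101
  pos 2: 11010 XOR 10111 = 01101
  pos 3: 11011 XOR 10111 = 01100
  pos 4: 11000 XOR 10111 = 01111
  pos 5: 11110 XOR 10111 = 01001
  pos 6: 10011 XOR 10111 = 00100
  pos 8: 10010 XOR 10111 = 00101
  pos 10: 10100 XOR 10111 = 00011
  pos 13: 11000 XOR 10111 = 01111
Remainder (last 4 bits) = 1111. This is the CRC / FCS.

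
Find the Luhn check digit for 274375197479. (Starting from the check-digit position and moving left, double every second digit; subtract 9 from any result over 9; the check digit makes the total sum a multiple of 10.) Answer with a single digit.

Partial digits right→left: 9 7 4 7 9 1 5 7 3 4 7 2
Double every second digit counting from the check-digit position (so the 1st, 3rd, 5th, ... of the partial from the right).
  doubled (with −9 where >9): 9 8 9 1 6 5 → sum 38
  kept as-is: 7 7 1 7 4 2 → sum 28
Total = 38 + 28 = 66.
Check digit = (10 − (66 mod 10)) mod 10 = 4.

4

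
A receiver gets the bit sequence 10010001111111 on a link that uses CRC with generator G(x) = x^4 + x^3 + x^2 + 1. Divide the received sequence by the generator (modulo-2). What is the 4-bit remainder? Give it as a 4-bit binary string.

1101

Modulo-2 division of 10010001111111 by 11101:
  pos 0: 10010 XOR 11101 = 01111
  pos 1: 11110 XOR 11101 = 00011
  pos 4: 11011 XOR 11101 = 00110
  pos 6: 11011 XOR 11101 = 00110
  pos 8: 11011 XOR 11101 = 00110
Remainder = 1101 (nonzero — an error is detected).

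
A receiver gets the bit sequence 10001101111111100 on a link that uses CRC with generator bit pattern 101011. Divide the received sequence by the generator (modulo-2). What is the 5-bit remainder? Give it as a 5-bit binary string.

00001

Modulo-2 division of 10001101111111100 by 101011:
  pos 0: 100011 XOR 101011 = 001000
  pos 2: 100001 XOR 101011 = 001010
  pos 4: 101011 XOR 101011 = 000000
  pos 10: 111110 XOR 101011 = 010101
  pos 11: 101010 XOR 101011 = 000001
Remainder = 00001 (nonzero — an error is detected).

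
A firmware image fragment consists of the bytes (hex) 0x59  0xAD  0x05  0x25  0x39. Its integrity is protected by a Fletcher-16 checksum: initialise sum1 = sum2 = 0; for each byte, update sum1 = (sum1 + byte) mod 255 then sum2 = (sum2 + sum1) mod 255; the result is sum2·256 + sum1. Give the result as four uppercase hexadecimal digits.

Running sums (mod 255):
  after byte 0 (0x59): sum1=89, sum2=89
  after byte 1 (0xAD): sum1=7, sum2=96
  after byte 2 (0x05): sum1=12, sum2=108
  after byte 3 (0x25): sum1=49, sum2=157
  after byte 4 (0x39): sum1=106, sum2=8
Checksum = sum2·256 + sum1 = 8·256 + 106 = 2154 = 0x086A.

086A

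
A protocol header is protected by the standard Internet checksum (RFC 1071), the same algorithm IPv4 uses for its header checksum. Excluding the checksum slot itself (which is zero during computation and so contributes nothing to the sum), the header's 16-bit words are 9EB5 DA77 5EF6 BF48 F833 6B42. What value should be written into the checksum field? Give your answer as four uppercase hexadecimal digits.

051D

One's-complement addition (fold any carry out of bit 15 back into bit 0):
  0x9EB5 + 0xDA77 = 0x1792C → wrap carry → 0x792D
  0x792D + 0x5EF6 = 0x0D823
  0xD823 + 0xBF48 = 0x1976B → wrap carry → 0x976C
  0x976C + 0xF833 = 0x18F9F → wrap carry → 0x8FA0
  0x8FA0 + 0x6B42 = 0x0FAE2
One's-complement sum = 0xFAE2.
Checksum = ~0xFAE2 & 0xFFFF = 0x051D.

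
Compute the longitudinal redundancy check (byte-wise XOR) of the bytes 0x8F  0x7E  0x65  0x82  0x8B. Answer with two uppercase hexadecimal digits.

XOR the bytes together:
  start with 0x8F
  0x8F ⊕ 0x7E = 0xF1
  0xF1 ⊕ 0x65 = 0x94
  0x94 ⊕ 0x82 = 0x16
  0x16 ⊕ 0x8B = 0x9D

9D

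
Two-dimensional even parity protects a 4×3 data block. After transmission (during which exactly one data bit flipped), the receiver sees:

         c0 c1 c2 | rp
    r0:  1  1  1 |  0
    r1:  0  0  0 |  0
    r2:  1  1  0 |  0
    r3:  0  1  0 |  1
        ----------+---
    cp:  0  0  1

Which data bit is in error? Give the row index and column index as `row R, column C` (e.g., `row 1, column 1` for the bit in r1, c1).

Recompute each row's even parity and compare to rp:
  r0: data parity 1, sent rp 0 → mismatch
  r1: data parity 0, sent rp 0 → ok
  r2: data parity 0, sent rp 0 → ok
  r3: data parity 1, sent rp 1 → ok
Recompute each column's even parity and compare to cp:
  c0: data parity 0, sent cp 0 → ok
  c1: data parity 1, sent cp 0 → mismatch
  c2: data parity 1, sent cp 1 → ok
Exactly one row (r0) and one column (c1) fail → the flipped bit is at their intersection.

row 0, column 1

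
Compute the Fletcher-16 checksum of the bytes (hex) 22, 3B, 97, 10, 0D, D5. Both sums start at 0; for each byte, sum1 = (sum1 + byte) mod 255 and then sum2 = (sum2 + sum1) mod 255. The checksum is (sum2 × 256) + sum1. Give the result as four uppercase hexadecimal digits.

Running sums (mod 255):
  after byte 0 (22): sum1=34, sum2=34
  after byte 1 (3B): sum1=93, sum2=127
  after byte 2 (97): sum1=244, sum2=116
  after byte 3 (10): sum1=5, sum2=121
  after byte 4 (0D): sum1=18, sum2=139
  after byte 5 (D5): sum1=231, sum2=115
Checksum = sum2·256 + sum1 = 115·256 + 231 = 29671 = 0x73E7.

73E7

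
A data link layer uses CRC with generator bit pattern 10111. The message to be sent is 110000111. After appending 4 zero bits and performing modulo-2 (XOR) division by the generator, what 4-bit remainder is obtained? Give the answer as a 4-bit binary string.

Append 4 zeros: 1100001110000. Divide by 10111 (XOR where the leading bit is 1):
  pos 0: 11000 XOR 10111 = 01111
  pos 1: 11110 XOR 10111 = 01001
  pos 2: 10011 XOR 10111 = 00100
  pos 4: 10011 XOR 10111 = 00100
  pos 6: 10000 XOR 10111 = 00111
  pos 8: 11100 XOR 10111 = 01011
Remainder (last 4 bits) = 1011. This is the CRC / FCS.

1011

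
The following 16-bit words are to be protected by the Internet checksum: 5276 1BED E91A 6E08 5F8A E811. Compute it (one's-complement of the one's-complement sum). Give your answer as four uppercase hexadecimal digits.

One's-complement addition (fold any carry out of bit 15 back into bit 0):
  0x5276 + 0x1BED = 0x06E63
  0x6E63 + 0xE91A = 0x1577D → wrap carry → 0x577E
  0x577E + 0x6E08 = 0x0C586
  0xC586 + 0x5F8A = 0x12510 → wrap carry → 0x2511
  0x2511 + 0xE811 = 0x10D22 → wrap carry → 0x0D23
One's-complement sum = 0x0D23.
Checksum = ~0x0D23 & 0xFFFF = 0xF2DC.

F2DC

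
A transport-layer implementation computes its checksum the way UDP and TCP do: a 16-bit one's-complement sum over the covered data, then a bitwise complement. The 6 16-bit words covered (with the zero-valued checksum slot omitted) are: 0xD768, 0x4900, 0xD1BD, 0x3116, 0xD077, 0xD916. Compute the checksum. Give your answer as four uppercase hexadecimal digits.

One's-complement addition (fold any carry out of bit 15 back into bit 0):
  0xD768 + 0x4900 = 0x12068 → wrap carry → 0x2069
  0x2069 + 0xD1BD = 0x0F226
  0xF226 + 0x3116 = 0x1233C → wrap carry → 0x233D
  0x233D + 0xD077 = 0x0F3B4
  0xF3B4 + 0xD916 = 0x1CCCA → wrap carry → 0xCCCB
One's-complement sum = 0xCCCB.
Checksum = ~0xCCCB & 0xFFFF = 0x3334.

3334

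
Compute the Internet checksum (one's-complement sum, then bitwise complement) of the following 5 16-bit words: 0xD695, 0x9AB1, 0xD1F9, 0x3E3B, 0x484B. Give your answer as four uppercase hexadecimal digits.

3638

One's-complement addition (fold any carry out of bit 15 back into bit 0):
  0xD695 + 0x9AB1 = 0x17146 → wrap carry → 0x7147
  0x7147 + 0xD1F9 = 0x14340 → wrap carry → 0x4341
  0x4341 + 0x3E3B = 0x0817C
  0x817C + 0x484B = 0x0C9C7
One's-complement sum = 0xC9C7.
Checksum = ~0xC9C7 & 0xFFFF = 0x3638.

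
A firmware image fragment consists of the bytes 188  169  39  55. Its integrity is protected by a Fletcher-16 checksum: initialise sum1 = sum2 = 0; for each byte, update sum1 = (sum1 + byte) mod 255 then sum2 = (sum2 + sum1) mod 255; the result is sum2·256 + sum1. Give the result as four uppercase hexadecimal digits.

75C4

Running sums (mod 255):
  after byte 0 (188): sum1=188, sum2=188
  after byte 1 (169): sum1=102, sum2=35
  after byte 2 (39): sum1=141, sum2=176
  after byte 3 (55): sum1=196, sum2=117
Checksum = sum2·256 + sum1 = 117·256 + 196 = 30148 = 0x75C4.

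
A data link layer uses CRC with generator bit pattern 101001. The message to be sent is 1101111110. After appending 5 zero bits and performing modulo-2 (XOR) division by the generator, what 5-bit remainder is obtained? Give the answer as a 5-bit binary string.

Append 5 zeros: 110111111000000. Divide by 101001 (XOR where the leading bit is 1):
  pos 0: 110111 XOR 101001 = 011110
  pos 1: 111101 XOR 101001 = 010100
  pos 2: 101001 XOR 101001 = 000000
  pos 8: 100000 XOR 101001 = 001001
Remainder (last 5 bits) = 10010. This is the CRC / FCS.

10010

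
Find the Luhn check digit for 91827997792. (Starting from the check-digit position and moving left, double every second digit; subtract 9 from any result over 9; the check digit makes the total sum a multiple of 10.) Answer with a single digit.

Partial digits right→left: 2 9 7 7 9 9 7 2 8 1 9
Double every second digit counting from the check-digit position (so the 1st, 3rd, 5th, ... of the partial from the right).
  doubled (with −9 where >9): 4 5 9 5 7 9 → sum 39
  kept as-is: 9 7 9 2 1 → sum 28
Total = 39 + 28 = 67.
Check digit = (10 − (67 mod 10)) mod 10 = 3.

3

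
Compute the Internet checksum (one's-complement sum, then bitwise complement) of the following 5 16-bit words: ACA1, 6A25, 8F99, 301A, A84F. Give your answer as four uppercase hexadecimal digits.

One's-complement addition (fold any carry out of bit 15 back into bit 0):
  0xACA1 + 0x6A25 = 0x116C6 → wrap carry → 0x16C7
  0x16C7 + 0x8F99 = 0x0A660
  0xA660 + 0x301A = 0x0D67A
  0xD67A + 0xA84F = 0x17EC9 → wrap carry → 0x7ECA
One's-complement sum = 0x7ECA.
Checksum = ~0x7ECA & 0xFFFF = 0x8135.

8135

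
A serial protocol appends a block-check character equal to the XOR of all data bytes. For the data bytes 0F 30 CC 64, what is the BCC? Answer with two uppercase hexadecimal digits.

XOR the bytes together:
  start with 0x0F
  0x0F ⊕ 0x30 = 0x3F
  0x3F ⊕ 0xCC = 0xF3
  0xF3 ⊕ 0x64 = 0x97

97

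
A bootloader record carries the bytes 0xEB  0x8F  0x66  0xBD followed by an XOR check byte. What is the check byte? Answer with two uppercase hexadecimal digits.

XOR the bytes together:
  start with 0xEB
  0xEB ⊕ 0x8F = 0x64
  0x64 ⊕ 0x66 = 0x02
  0x02 ⊕ 0xBD = 0xBF

BF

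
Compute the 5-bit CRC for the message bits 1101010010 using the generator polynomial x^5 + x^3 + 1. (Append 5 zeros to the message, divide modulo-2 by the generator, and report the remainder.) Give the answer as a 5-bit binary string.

Append 5 zeros: 110101001000000. Divide by 101001 (XOR where the leading bit is 1):
  pos 0: 110101 XOR 101001 = 011100
  pos 1: 111000 XOR 101001 = 010001
  pos 2: 100010 XOR 101001 = 001011
  pos 4: 101110 XOR 101001 = 000111
  pos 7: 111000 XOR 101001 = 010001
  pos 8: 100010 XOR 101001 = 001011
Remainder (last 5 bits) = 10110. This is the CRC / FCS.

10110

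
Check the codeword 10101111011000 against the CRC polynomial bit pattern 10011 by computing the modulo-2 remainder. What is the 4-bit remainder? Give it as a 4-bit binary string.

Modulo-2 division of 10101111011000 by 10011:
  pos 0: 10101 XOR 10011 = 00110
  pos 2: 11011 XOR 10011 = 01000
  pos 3: 10001 XOR 10011 = 00010
  pos 6: 10011 XOR 10011 = 00000
Remainder = 0000 (zero — the frame passes the CRC check).

0000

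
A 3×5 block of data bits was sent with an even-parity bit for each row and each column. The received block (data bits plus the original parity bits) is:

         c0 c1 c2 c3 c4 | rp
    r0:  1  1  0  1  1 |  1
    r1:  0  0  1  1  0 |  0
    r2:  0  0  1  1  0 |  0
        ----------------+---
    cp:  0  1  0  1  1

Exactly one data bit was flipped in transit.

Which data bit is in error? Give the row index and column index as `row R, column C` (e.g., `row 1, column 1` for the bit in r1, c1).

Recompute each row's even parity and compare to rp:
  r0: data parity 0, sent rp 1 → mismatch
  r1: data parity 0, sent rp 0 → ok
  r2: data parity 0, sent rp 0 → ok
Recompute each column's even parity and compare to cp:
  c0: data parity 1, sent cp 0 → mismatch
  c1: data parity 1, sent cp 1 → ok
  c2: data parity 0, sent cp 0 → ok
  c3: data parity 1, sent cp 1 → ok
  c4: data parity 1, sent cp 1 → ok
Exactly one row (r0) and one column (c0) fail → the flipped bit is at their intersection.

row 0, column 0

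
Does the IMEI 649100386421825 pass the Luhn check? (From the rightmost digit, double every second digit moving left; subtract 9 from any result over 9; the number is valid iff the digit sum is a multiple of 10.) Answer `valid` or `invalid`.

valid

From the right, keep odd positions and double even positions (subtract 9 from any doubled value over 9):
  doubled (positions 2,4,...): 4 2 8 7 0 2 8 → sum 31
  kept (positions 1,3,...): 5 8 2 6 3 0 9 6 → sum 39
Total = 70.
70 mod 10 = 0, so the number is valid.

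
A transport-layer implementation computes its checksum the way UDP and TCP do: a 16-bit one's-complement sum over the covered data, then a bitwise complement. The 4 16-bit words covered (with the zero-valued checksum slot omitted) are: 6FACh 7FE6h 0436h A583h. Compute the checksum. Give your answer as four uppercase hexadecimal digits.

66B3

One's-complement addition (fold any carry out of bit 15 back into bit 0):
  0x6FAC + 0x7FE6 = 0x0EF92
  0xEF92 + 0x0436 = 0x0F3C8
  0xF3C8 + 0xA583 = 0x1994B → wrap carry → 0x994C
One's-complement sum = 0x994C.
Checksum = ~0x994C & 0xFFFF = 0x66B3.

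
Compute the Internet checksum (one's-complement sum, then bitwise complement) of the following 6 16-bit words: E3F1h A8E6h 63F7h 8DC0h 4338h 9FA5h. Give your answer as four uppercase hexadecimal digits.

9E91

One's-complement addition (fold any carry out of bit 15 back into bit 0):
  0xE3F1 + 0xA8E6 = 0x18CD7 → wrap carry → 0x8CD8
  0x8CD8 + 0x63F7 = 0x0F0CF
  0xF0CF + 0x8DC0 = 0x17E8F → wrap carry → 0x7E90
  0x7E90 + 0x4338 = 0x0C1C8
  0xC1C8 + 0x9FA5 = 0x1616D → wrap carry → 0x616E
One's-complement sum = 0x616E.
Checksum = ~0x616E & 0xFFFF = 0x9E91.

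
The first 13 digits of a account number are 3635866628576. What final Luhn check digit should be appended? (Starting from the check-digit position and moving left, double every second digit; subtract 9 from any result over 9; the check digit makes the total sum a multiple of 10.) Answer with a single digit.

Partial digits right→left: 6 7 5 8 2 6 6 6 8 5 3 6 3
Double every second digit counting from the check-digit position (so the 1st, 3rd, 5th, ... of the partial from the right).
  doubled (with −9 where >9): 3 1 4 3 7 6 6 → sum 30
  kept as-is: 7 8 6 6 5 6 → sum 38
Total = 30 + 38 = 68.
Check digit = (10 − (68 mod 10)) mod 10 = 2.

2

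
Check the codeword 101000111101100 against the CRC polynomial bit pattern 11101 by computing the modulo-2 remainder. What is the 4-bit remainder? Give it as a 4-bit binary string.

Modulo-2 division of 101000111101100 by 11101:
  pos 0: 10100 XOR 11101 = 01001
  pos 1: 10010 XOR 11101 = 01111
  pos 2: 11111 XOR 11101 = 00010
  pos 5: 10111 XOR 11101 = 01010
  pos 6: 10100 XOR 11101 = 01001
  pos 7: 10011 XOR 11101 = 01110
  pos 8: 11101 XOR 11101 = 00000
Remainder = 0000 (zero — the frame passes the CRC check).

0000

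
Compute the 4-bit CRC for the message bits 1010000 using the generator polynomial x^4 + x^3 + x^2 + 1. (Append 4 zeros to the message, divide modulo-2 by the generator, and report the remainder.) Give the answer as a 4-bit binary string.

1010

Append 4 zeros: 10100000000. Divide by 11101 (XOR where the leading bit is 1):
  pos 0: 10100 XOR 11101 = 01001
  pos 1: 10010 XOR 11101 = 01111
  pos 2: 11110 XOR 11101 = 00011
  pos 5: 11000 XOR 11101 = 00101
Remainder (last 4 bits) = 1010. This is the CRC / FCS.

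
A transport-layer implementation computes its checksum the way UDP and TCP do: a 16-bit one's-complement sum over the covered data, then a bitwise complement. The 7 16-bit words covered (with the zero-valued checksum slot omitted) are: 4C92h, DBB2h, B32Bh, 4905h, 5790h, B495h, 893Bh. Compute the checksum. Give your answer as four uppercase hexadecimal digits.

4628

One's-complement addition (fold any carry out of bit 15 back into bit 0):
  0x4C92 + 0xDBB2 = 0x12844 → wrap carry → 0x2845
  0x2845 + 0xB32B = 0x0DB70
  0xDB70 + 0x4905 = 0x12475 → wrap carry → 0x2476
  0x2476 + 0x5790 = 0x07C06
  0x7C06 + 0xB495 = 0x1309B → wrap carry → 0x309C
  0x309C + 0x893B = 0x0B9D7
One's-complement sum = 0xB9D7.
Checksum = ~0xB9D7 & 0xFFFF = 0x4628.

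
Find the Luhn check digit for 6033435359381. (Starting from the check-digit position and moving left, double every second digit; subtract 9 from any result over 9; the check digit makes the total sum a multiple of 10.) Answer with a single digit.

7

Partial digits right→left: 1 8 3 9 5 3 5 3 4 3 3 0 6
Double every second digit counting from the check-digit position (so the 1st, 3rd, 5th, ... of the partial from the right).
  doubled (with −9 where >9): 2 6 1 1 8 6 3 → sum 27
  kept as-is: 8 9 3 3 3 0 → sum 26
Total = 27 + 26 = 53.
Check digit = (10 − (53 mod 10)) mod 10 = 7.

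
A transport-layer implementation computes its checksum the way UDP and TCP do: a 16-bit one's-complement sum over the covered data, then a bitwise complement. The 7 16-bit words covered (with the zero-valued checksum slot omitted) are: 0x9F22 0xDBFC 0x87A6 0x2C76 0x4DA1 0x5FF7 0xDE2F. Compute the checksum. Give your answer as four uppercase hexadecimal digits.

One's-complement addition (fold any carry out of bit 15 back into bit 0):
  0x9F22 + 0xDBFC = 0x17B1E → wrap carry → 0x7B1F
  0x7B1F + 0x87A6 = 0x102C5 → wrap carry → 0x02C6
  0x02C6 + 0x2C76 = 0x02F3C
  0x2F3C + 0x4DA1 = 0x07CDD
  0x7CDD + 0x5FF7 = 0x0DCD4
  0xDCD4 + 0xDE2F = 0x1BB03 → wrap carry → 0xBB04
One's-complement sum = 0xBB04.
Checksum = ~0xBB04 & 0xFFFF = 0x44FB.

44FB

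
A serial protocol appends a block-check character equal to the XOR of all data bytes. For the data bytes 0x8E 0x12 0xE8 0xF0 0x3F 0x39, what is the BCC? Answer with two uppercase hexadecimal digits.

XOR the bytes together:
  start with 0x8E
  0x8E ⊕ 0x12 = 0x9C
  0x9C ⊕ 0xE8 = 0x74
  0x74 ⊕ 0xF0 = 0x84
  0x84 ⊕ 0x3F = 0xBB
  0xBB ⊕ 0x39 = 0x82

82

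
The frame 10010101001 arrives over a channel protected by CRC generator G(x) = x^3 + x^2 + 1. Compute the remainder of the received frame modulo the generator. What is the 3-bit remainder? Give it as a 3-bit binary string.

011

Modulo-2 division of 10010101001 by 1101:
  pos 0: 1001 XOR 1101 = 0100
  pos 1: 1000 XOR 1101 = 0101
  pos 2: 1011 XOR 1101 = 0110
  pos 3: 1100 XOR 1101 = 0001
  pos 6: 1100 XOR 1101 = 0001
Remainder = 011 (nonzero — an error is detected).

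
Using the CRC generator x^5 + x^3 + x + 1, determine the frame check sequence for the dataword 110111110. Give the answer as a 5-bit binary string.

Append 5 zeros: 11011111000000. Divide by 101011 (XOR where the leading bit is 1):
  pos 0: 110111 XOR 101011 = 011100
  pos 1: 111001 XOR 101011 = 010010
  pos 2: 100101 XOR 101011 = 001110
  pos 4: 111000 XOR 101011 = 010011
  pos 5: 100110 XOR 101011 = 001101
  pos 7: 110100 XOR 101011 = 011111
  pos 8: 111110 XOR 101011 = 010101
Remainder (last 5 bits) = 10101. This is the CRC / FCS.

10101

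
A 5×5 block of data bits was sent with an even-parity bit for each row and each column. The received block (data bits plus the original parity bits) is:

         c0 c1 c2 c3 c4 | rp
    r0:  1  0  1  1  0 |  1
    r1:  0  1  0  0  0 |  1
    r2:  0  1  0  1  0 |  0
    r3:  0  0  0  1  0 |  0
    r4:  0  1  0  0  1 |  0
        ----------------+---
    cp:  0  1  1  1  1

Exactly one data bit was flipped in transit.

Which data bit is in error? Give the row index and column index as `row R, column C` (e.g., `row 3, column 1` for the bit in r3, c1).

Recompute each row's even parity and compare to rp:
  r0: data parity 1, sent rp 1 → ok
  r1: data parity 1, sent rp 1 → ok
  r2: data parity 0, sent rp 0 → ok
  r3: data parity 1, sent rp 0 → mismatch
  r4: data parity 0, sent rp 0 → ok
Recompute each column's even parity and compare to cp:
  c0: data parity 1, sent cp 0 → mismatch
  c1: data parity 1, sent cp 1 → ok
  c2: data parity 1, sent cp 1 → ok
  c3: data parity 1, sent cp 1 → ok
  c4: data parity 1, sent cp 1 → ok
Exactly one row (r3) and one column (c0) fail → the flipped bit is at their intersection.

row 3, column 0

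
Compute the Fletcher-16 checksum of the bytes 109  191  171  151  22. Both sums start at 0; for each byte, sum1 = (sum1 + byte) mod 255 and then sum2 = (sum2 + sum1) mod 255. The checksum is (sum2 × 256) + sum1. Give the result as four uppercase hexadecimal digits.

Running sums (mod 255):
  after byte 0 (109): sum1=109, sum2=109
  after byte 1 (191): sum1=45, sum2=154
  after byte 2 (171): sum1=216, sum2=115
  after byte 3 (151): sum1=112, sum2=227
  after byte 4 (22): sum1=134, sum2=106
Checksum = sum2·256 + sum1 = 106·256 + 134 = 27270 = 0x6A86.

6A86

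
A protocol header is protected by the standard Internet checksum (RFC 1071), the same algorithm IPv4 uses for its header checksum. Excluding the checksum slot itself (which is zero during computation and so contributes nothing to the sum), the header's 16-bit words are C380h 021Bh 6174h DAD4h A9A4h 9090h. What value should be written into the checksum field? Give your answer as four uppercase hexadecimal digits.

One's-complement addition (fold any carry out of bit 15 back into bit 0):
  0xC380 + 0x021B = 0x0C59B
  0xC59B + 0x6174 = 0x1270F → wrap carry → 0x2710
  0x2710 + 0xDAD4 = 0x101E4 → wrap carry → 0x01E5
  0x01E5 + 0xA9A4 = 0x0AB89
  0xAB89 + 0x9090 = 0x13C19 → wrap carry → 0x3C1A
One's-complement sum = 0x3C1A.
Checksum = ~0x3C1A & 0xFFFF = 0xC3E5.

C3E5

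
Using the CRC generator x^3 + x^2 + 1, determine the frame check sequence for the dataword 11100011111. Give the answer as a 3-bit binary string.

Append 3 zeros: 11100011111000. Divide by 1101 (XOR where the leading bit is 1):
  pos 0: 1110 XOR 1101 = 0011
  pos 2: 1100 XOR 1101 = 0001
  pos 5: 1111 XOR 1101 = 0010
  pos 7: 1011 XOR 1101 = 0110
  pos 8: 1100 XOR 1101 = 0001
Remainder (last 3 bits) = 100. This is the CRC / FCS.

100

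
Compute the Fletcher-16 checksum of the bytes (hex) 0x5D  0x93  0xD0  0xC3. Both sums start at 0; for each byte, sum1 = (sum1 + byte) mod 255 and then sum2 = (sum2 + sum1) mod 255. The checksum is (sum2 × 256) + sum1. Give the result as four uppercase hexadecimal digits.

Running sums (mod 255):
  after byte 0 (0x5D): sum1=93, sum2=93
  after byte 1 (0x93): sum1=240, sum2=78
  after byte 2 (0xD0): sum1=193, sum2=16
  after byte 3 (0xC3): sum1=133, sum2=149
Checksum = sum2·256 + sum1 = 149·256 + 133 = 38277 = 0x9585.

9585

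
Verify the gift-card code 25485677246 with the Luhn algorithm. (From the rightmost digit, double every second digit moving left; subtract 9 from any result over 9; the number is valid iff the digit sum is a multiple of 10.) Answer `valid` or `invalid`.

From the right, keep odd positions and double even positions (subtract 9 from any doubled value over 9):
  doubled (positions 2,4,...): 8 5 3 7 1 → sum 24
  kept (positions 1,3,...): 6 2 7 5 4 2 → sum 26
Total = 50.
50 mod 10 = 0, so the number is valid.

valid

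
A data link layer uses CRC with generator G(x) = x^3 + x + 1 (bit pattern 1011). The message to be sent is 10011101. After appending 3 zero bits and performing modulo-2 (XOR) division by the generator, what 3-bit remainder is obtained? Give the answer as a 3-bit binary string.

011

Append 3 zeros: 10011101000. Divide by 1011 (XOR where the leading bit is 1):
  pos 0: 1001 XOR 1011 = 0010
  pos 2: 1011 XOR 1011 = 0000
  pos 7: 1000 XOR 1011 = 0011
Remainder (last 3 bits) = 011. This is the CRC / FCS.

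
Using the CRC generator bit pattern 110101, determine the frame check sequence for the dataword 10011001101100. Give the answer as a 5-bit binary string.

Append 5 zeros: 1001100110110000000. Divide by 110101 (XOR where the leading bit is 1):
  pos 0: 100110 XOR 110101 = 010011
  pos 1: 100110 XOR 110101 = 010011
  pos 2: 100111 XOR 110101 = 010010
  pos 3: 100101 XOR 110101 = 010000
  pos 4: 100000 XOR 110101 = 010101
  pos 5: 101011 XOR 110101 = 011110
  pos 6: 111101 XOR 110101 = 001000
  pos 8: 100000 XOR 110101 = 010101
  pos 9: 101010 XOR 110101 = 011111
  pos 10: 111110 XOR 110101 = 001011
  pos 12: 101100 XOR 110101 = 011001
  pos 13: 110010 XOR 110101 = 000111
Remainder (last 5 bits) = 00111. This is the CRC / FCS.

00111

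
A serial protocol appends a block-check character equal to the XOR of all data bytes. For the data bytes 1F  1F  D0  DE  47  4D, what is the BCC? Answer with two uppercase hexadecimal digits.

04

XOR the bytes together:
  start with 0x1F
  0x1F ⊕ 0x1F = 0x00
  0x00 ⊕ 0xD0 = 0xD0
  0xD0 ⊕ 0xDE = 0x0E
  0x0E ⊕ 0x47 = 0x49
  0x49 ⊕ 0x4D = 0x04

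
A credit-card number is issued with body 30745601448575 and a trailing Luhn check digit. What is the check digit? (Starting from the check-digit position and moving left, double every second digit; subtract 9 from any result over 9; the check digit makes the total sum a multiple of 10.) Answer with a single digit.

Partial digits right→left: 5 7 5 8 4 4 1 0 6 5 4 7 0 3
Double every second digit counting from the check-digit position (so the 1st, 3rd, 5th, ... of the partial from the right).
  doubled (with −9 where >9): 1 1 8 2 3 8 0 → sum 23
  kept as-is: 7 8 4 0 5 7 3 → sum 34
Total = 23 + 34 = 57.
Check digit = (10 − (57 mod 10)) mod 10 = 3.

3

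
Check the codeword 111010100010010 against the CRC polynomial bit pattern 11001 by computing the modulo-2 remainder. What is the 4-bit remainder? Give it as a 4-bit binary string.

0110

Modulo-2 division of 111010100010010 by 11001:
  pos 0: 11101 XOR 11001 = 00100
  pos 2: 10001 XOR 11001 = 01000
  pos 3: 10000 XOR 11001 = 01001
  pos 4: 10010 XOR 11001 = 01011
  pos 5: 10110 XOR 11001 = 01111
  pos 6: 11111 XOR 11001 = 00110
  pos 8: 11000 XOR 11001 = 00001
Remainder = 0110 (nonzero — an error is detected).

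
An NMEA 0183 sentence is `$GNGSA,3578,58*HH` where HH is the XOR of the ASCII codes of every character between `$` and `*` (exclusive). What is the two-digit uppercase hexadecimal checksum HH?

XOR the ASCII codes of the payload characters:
  'G' = 0x47 → acc = 0x47
  'N' = 0x4E → acc = 0x09
  'G' = 0x47 → acc = 0x4E
  'S' = 0x53 → acc = 0x1D
  'A' = 0x41 → acc = 0x5C
  ',' = 0x2C → acc = 0x70
  '3' = 0x33 → acc = 0x43
  '5' = 0x35 → acc = 0x76
  '7' = 0x37 → acc = 0x41
  '8' = 0x38 → acc = 0x79
  ',' = 0x2C → acc = 0x55
  '5' = 0x35 → acc = 0x60
  '8' = 0x38 → acc = 0x58
Checksum = 0x58.

58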